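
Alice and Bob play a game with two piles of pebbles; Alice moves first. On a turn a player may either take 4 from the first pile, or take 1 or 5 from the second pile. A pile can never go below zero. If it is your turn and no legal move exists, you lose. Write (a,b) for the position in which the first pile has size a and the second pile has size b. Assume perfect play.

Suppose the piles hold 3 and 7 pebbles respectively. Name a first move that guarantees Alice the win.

Positions with no move are L. A position that does have a move is losing for the player to move precisely when every available move leads to a winning position for the opponent. Fill in the labels:
No move ever increases a pile, so every position that can arise here has a ≤ 3 and b ≤ 7; it is enough to label the cells with 0 ≤ a ≤ 3 and 0 ≤ b ≤ 7.
Every move lowers a or b (never raises either), so fill the grid row by row in increasing a, and left to right within a row: each cell's successors are then already labelled.
      b=0  b=1  b=2  b=3  b=4  b=5  b=6  b=7
a=0:    L    W    L    W    L    W    L    W
a=1:    L    W    L    W    L    W    L    W
a=2:    L    W    L    W    L    W    L    W
a=3:    L    W    L    W    L    W    L    W
Cells with no legal move (terminal, hence L): (0,0), (1,0), (2,0), (3,0).
The remaining L cells, each justified by listing all of its moves:
(0,2): →(0,1)(W) only, which is W, so L
(0,4): →(0,3)(W) only, which is W, so L
(0,6): →(0,5)(W), (0,1)(W) — all W, so L
(1,2): →(1,1)(W) only, which is W, so L
(1,4): →(1,3)(W) only, which is W, so L
(1,6): →(1,5)(W), (1,1)(W) — all W, so L
(2,2): →(2,1)(W) only, which is W, so L
(2,4): →(2,3)(W) only, which is W, so L
(2,6): →(2,5)(W), (2,1)(W) — all W, so L
(3,2): →(3,1)(W) only, which is W, so L
(3,4): →(3,3)(W) only, which is W, so L
(3,6): →(3,5)(W), (3,1)(W) — all W, so L
Every other cell has at least one move into one of the L cells above, so it is W.
From (3,7), the L positions reachable in one move are: (3,6), (3,2). Any move reaching one of these is winning.

Move to (3,6).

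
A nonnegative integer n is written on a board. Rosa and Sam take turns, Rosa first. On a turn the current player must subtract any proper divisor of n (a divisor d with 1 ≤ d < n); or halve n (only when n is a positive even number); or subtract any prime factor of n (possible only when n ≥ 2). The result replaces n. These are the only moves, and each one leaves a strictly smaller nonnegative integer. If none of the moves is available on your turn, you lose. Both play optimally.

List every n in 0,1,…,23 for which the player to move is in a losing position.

0, 1, 4, 9, 14, 20

Positions with no move are L. A position that does have a move is losing for the player to move precisely when every available move leads to a winning position for the opponent. Fill in the labels:
n=0: no move → L
n=1: no move → L
n=2: →0(L), so W
n=3: →0(L), so W
n=4: →2(W), 3(W) — all W, so L
n=5: →0(L), so W
n=6: →4(L), so W
n=7: →0(L), so W
n=8: →4(L), so W
n=9: →6(W), 8(W) — all W, so L
n=10: →9(L), so W
n=11: →0(L), so W
n=12: →9(L), so W
n=13: →0(L), so W
n=14: →7(W), 12(W), 13(W) — all W, so L
n=15: →14(L), so W
n=16: →14(L), so W
n=17: →0(L), so W
n=18: →9(L), so W
n=19: →0(L), so W
n=20: →10(W), 15(W), 16(W), 18(W), 19(W) — all W, so L
n=21: →14(L), so W
n=22: →20(L), so W
n=23: →0(L), so W
The losing starting values of n are exactly the entries labelled L in this table (6 of them).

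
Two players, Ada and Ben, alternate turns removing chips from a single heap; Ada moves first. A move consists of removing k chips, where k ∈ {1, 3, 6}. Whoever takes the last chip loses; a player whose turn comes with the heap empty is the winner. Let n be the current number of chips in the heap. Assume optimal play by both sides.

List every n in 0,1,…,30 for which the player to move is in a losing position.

Build the W/L table. Terminal = W. A non-terminal position is W if it has a move to some L; otherwise it is L.
n=0: no move; the opponent has just taken the last chip and therefore loses → W
n=1: →0(W) only, which is W, so L
n=2: →1(L), so W
n=3: →2(W), 0(W) — all W, so L
n=4: →3(L), so W
n=5: →4(W), 2(W) — all W, so L
n=6: →5(L), so W
n=7: →1(L), so W
n=8: →5(L), so W
n=9: →3(L), so W
n=10: →9(W), 7(W), 4(W) — all W, so L
n=11: →10(L), so W
n=12: →11(W), 9(W), 6(W) — all W, so L
n=13: →12(L), so W
n=14: →13(W), 11(W), 8(W) — all W, so L
n=15: →14(L), so W
n=16: →10(L), so W
n=17: →14(L), so W
n=18: →12(L), so W
n=19: →18(W), 16(W), 13(W) — all W, so L
n=20: →19(L), so W
n=21: →20(W), 18(W), 15(W) — all W, so L
n=22: →21(L), so W
n=23: →22(W), 20(W), 17(W) — all W, so L
n=24: →23(L), so W
n=25: →19(L), so W
n=26: →23(L), so W
n=27: →21(L), so W
n=28: →27(W), 25(W), 22(W) — all W, so L
n=29: →28(L), so W
n=30: →29(W), 27(W), 24(W) — all W, so L
The losing starting values of n are exactly the entries labelled L in this table (11 of them).

1, 3, 5, 10, 12, 14, 19, 21, 23, 28, 30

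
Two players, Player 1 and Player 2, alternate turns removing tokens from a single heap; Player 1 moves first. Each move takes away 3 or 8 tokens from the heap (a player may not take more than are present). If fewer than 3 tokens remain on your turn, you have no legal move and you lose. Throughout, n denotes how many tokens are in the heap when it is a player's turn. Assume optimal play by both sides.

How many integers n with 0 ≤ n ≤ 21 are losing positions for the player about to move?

Build the W/L table. Terminal = L. A non-terminal position is W if it has a move to some L; otherwise it is L.
n=0: no move → L
n=1: no move → L
n=2: no move → L
n=3: →0(L), so W
n=4: →1(L), so W
n=5: →2(L), so W
n=6: →3(W) only, which is W, so L
n=7: →4(W) only, which is W, so L
n=8: →0(L), so W
n=9: →6(L), so W
n=10: →7(L), so W
n=11: →8(W), 3(W) — all W, so L
n=12: →9(W), 4(W) — all W, so L
n=13: →10(W), 5(W) — all W, so L
n=14: →11(L), so W
n=15: →12(L), so W
n=16: →13(L), so W
n=17: →14(W), 9(W) — all W, so L
n=18: →15(W), 10(W) — all W, so L
n=19: →11(L), so W
n=20: →17(L), so W
n=21: →18(L), so W
L entries with 0 ≤ n ≤ 21: n = 0, 1, 2, 6, 7, 11, 12, 13, 17, 18; that makes 10.

10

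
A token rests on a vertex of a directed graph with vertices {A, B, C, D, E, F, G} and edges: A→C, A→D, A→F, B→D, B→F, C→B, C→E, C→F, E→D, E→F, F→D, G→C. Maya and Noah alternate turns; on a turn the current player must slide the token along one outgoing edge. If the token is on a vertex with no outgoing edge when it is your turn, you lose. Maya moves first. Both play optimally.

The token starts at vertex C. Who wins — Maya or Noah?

Classify positions by backward induction: terminal positions (no move available) are L. From any other position, the mover wins iff some move reaches an L.
Every edge goes from a vertex to one that appears earlier in the order D, F, B, E, C, G, A, so processing vertices in that order labels each vertex after all of its successors.
D: no outgoing edge → L
F: W (go to D, an L position)
B: W (go to D, an L position)
E: W (go to D, an L position)
C: L (options E(W), B(W), F(W) are all W)
G: W (go to C, an L position)
A: W (go to C, an L position)
Every move from C reaches a W position, so the mover loses.

Noah wins.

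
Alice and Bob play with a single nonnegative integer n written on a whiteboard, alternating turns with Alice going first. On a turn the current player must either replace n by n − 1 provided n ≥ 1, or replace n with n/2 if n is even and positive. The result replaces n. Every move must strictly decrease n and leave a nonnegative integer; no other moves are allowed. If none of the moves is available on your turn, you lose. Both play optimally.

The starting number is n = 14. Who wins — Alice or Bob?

Compute win/loss labels from the base case upward. A position with no move is L. Any other position is W if it can reach an L in one move, else L.
n=0: no move → L
n=1: →0(L), so W
n=2: →1(W) only, which is W, so L
n=3: →2(L), so W
n=4: →2(L), so W
n=5: →4(W) only, which is W, so L
n=6: →5(L), so W
n=7: →6(W) only, which is W, so L
n=8: →7(L), so W
n=9: →8(W) only, which is W, so L
n=10: →5(L), so W
n=11: →10(W) only, which is W, so L
n=12: →11(L), so W
n=13: →12(W) only, which is W, so L
n=14: →7(L), so W
The starting position 14 is W: Alice should move to 7, handing over an L position.

Alice wins.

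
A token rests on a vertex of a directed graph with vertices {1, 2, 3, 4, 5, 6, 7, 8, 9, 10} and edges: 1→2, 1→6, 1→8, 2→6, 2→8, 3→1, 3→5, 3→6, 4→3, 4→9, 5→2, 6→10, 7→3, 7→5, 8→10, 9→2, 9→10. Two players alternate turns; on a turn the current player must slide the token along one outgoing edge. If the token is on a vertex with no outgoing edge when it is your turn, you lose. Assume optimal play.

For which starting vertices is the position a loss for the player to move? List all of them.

Compute win/loss labels from the base case upward. A position with no move is L. Any other position is W if it can reach an L in one move, else L.
Every edge goes from a vertex to one that appears earlier in the order 10, 8, 6, 2, 5, 1, 3, 7, 9, 4, so processing vertices in that order labels each vertex after all of its successors.
10: no outgoing edge → L
8: W (go to 10, an L position)
6: W (go to 10, an L position)
2: L (options 6(W), 8(W) are all W)
5: W (go to 2, an L position)
1: W (go to 2, an L position)
3: L (options 1(W), 5(W), 6(W) are all W)
7: W (go to 3, an L position)
9: W (go to 2, an L position)
4: W (go to 3, an L position)
Reading off the rows marked L gives the requested list; there are 3 such vertices.

2, 3, 10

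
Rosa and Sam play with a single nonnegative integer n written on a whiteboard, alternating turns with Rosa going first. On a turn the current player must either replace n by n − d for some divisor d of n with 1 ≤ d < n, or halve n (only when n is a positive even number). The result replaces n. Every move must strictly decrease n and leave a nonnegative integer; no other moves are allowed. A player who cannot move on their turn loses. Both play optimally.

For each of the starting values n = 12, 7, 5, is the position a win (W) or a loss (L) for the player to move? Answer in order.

12: W, 7: L, 5: L

Positions with no move are L. A position that does have a move is losing for the player to move precisely when every available move leads to a winning position for the opponent. Fill in the labels:
n=0: no move → L
n=1: no move → L
n=2: can move to 1, which is L ⇒ W
n=3: the only move is to 2(W), a W ⇒ L
n=4: can move to 3, which is L ⇒ W
n=5: the only move is to 4(W), a W ⇒ L
n=6: can move to 3, which is L ⇒ W
n=7: the only move is to 6(W), a W ⇒ L
n=8: can move to 7, which is L ⇒ W
n=9: moves to 6(W), 8(W); every one is W ⇒ L
n=10: can move to 5, which is L ⇒ W
n=11: the only move is to 10(W), a W ⇒ L
n=12: can move to 9, which is L ⇒ W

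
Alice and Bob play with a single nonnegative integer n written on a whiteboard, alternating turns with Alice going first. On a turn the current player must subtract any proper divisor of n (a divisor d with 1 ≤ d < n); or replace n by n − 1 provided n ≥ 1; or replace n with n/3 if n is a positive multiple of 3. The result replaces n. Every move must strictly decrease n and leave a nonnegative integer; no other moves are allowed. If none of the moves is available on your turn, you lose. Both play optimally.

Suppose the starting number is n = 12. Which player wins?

Compute win/loss labels from the base case upward. A position with no move is L. Any other position is W if it can reach an L in one move, else L.
n=0: no move → L
n=1: W (go to 0, an L position)
n=2: L (sole option 1(W) is W)
n=3: W (go to 2, an L position)
n=4: W (go to 2, an L position)
n=5: L (sole option 4(W) is W)
n=6: W (go to 2, an L position)
n=7: L (sole option 6(W) is W)
n=8: W (go to 7, an L position)
n=9: L (options 3(W), 6(W), 8(W) are all W)
n=10: W (go to 5, an L position)
n=11: L (sole option 10(W) is W)
n=12: W (go to 9, an L position)
From 12 Alice can move to 9, reaching an L position.

Alice wins.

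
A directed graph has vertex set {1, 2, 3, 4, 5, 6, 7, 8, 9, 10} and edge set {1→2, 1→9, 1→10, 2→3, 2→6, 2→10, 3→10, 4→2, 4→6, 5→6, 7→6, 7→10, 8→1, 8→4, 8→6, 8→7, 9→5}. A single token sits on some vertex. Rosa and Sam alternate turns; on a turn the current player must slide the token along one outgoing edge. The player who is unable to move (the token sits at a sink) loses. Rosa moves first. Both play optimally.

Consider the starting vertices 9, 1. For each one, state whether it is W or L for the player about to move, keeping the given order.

9: L, 1: W

Label each position W (a win for the player to move) or L (a loss). A position with no legal move is L; any other position is W exactly when some move reaches an L, and L when every move reaches a W.
Every edge goes from a vertex to one that appears earlier in the order 10, 6, 7, 5, 9, 3, 2, 4, 1, 8, so processing vertices in that order labels each vertex after all of its successors.
10: no outgoing edge → L
6: no outgoing edge → L
7: reaches L-position 6 → W
5: reaches L-position 6 → W
9: only reaches 5(W), which is W → L
3: reaches L-position 10 → W
2: reaches L-position 6 → W
4: reaches L-position 6 → W
1: reaches L-position 9 → W
8: reaches L-position 6 → W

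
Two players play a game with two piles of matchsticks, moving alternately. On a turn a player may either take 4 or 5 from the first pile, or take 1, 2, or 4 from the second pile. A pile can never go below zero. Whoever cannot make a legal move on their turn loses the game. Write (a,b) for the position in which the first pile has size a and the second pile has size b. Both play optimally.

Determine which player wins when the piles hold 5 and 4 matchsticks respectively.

Work bottom-up. With no move the player to move loses. Otherwise the position is W if at least one move leads to an L position for the opponent, and L if every move leads to a W.
No move ever increases a pile, so every position that can arise here has a ≤ 5 and b ≤ 4; it is enough to label the cells with 0 ≤ a ≤ 5 and 0 ≤ b ≤ 4.
Every move lowers a or b (never raises either), so fill the grid row by row in increasing a, and left to right within a row: each cell's successors are then already labelled.
      b=0  b=1  b=2  b=3  b=4
a=0:    L    W    W    L    W
a=1:    L    W    W    L    W
a=2:    L    W    W    L    W
a=3:    L    W    W    L    W
a=4:    W    L    W    W    L
a=5:    W    L    W    W    L
Cells with no legal move (terminal, hence L): (0,0), (1,0), (2,0), (3,0).
The remaining L cells, each justified by listing all of its moves:
(0,3): only reaches (0,2)(W), (0,1)(W), all W → L
(1,3): only reaches (1,2)(W), (1,1)(W), all W → L
(2,3): only reaches (2,2)(W), (2,1)(W), all W → L
(3,3): only reaches (3,2)(W), (3,1)(W), all W → L
(4,1): only reaches (0,1)(W), (4,0)(W), all W → L
(4,4): only reaches (0,4)(W), (4,3)(W), (4,2)(W), (4,0)(W), all W → L
(5,1): only reaches (1,1)(W), (0,1)(W), (5,0)(W), all W → L
(5,4): only reaches (1,4)(W), (0,4)(W), (5,3)(W), (5,2)(W), (5,0)(W), all W → L
Every other cell has at least one move into one of the L cells above, so it is W.
The starting position (5,4) is L: whatever the player to move does, the opponent receives a W position.

The second player wins.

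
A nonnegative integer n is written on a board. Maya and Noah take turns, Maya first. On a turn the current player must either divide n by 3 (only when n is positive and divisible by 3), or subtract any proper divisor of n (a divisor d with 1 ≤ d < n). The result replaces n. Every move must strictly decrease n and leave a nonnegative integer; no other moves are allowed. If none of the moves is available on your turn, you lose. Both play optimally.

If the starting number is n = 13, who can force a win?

Noah wins.

Label each position W (a win for the player to move) or L (a loss). A position with no legal move is L; any other position is W exactly when some move reaches an L, and L when every move reaches a W.
n=0: no move → L
n=1: no move → L
n=2: W (go to 1, an L position)
n=3: W (go to 1, an L position)
n=4: L (options 2(W), 3(W) are all W)
n=5: W (go to 4, an L position)
n=6: W (go to 4, an L position)
n=7: L (sole option 6(W) is W)
n=8: W (go to 4, an L position)
n=9: L (options 3(W), 6(W), 8(W) are all W)
n=10: W (go to 9, an L position)
n=11: L (sole option 10(W) is W)
n=12: W (go to 4, an L position)
n=13: L (sole option 12(W) is W)
Every move from 13 reaches a W position, so the mover loses.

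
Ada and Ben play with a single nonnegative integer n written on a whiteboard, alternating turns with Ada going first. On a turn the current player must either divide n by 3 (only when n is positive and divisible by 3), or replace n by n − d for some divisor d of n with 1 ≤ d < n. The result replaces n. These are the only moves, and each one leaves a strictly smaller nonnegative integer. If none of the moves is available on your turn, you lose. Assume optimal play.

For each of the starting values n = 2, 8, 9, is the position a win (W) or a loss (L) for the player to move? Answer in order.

Classify positions by backward induction: terminal positions (no move available) are L. From any other position, the mover wins iff some move reaches an L.
n=0: no move → L
n=1: no move → L
n=2: reaches L-position 1 → W
n=3: reaches L-position 1 → W
n=4: only reaches 2(W), 3(W), all W → L
n=5: reaches L-position 4 → W
n=6: reaches L-position 4 → W
n=7: only reaches 6(W), which is W → L
n=8: reaches L-position 4 → W
n=9: only reaches 3(W), 6(W), 8(W), all W → L

2: W, 8: W, 9: L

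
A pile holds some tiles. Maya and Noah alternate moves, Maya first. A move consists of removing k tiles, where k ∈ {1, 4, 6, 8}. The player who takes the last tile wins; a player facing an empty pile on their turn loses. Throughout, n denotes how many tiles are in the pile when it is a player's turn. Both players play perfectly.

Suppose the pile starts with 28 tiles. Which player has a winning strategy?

Maya wins.

Classify positions by backward induction: terminal positions (no move available) are L. From any other position, the mover wins iff some move reaches an L.
n=0: no move → L
n=1: reaches L-position 0 → W
n=2: only reaches 1(W), which is W → L
n=3: reaches L-position 2 → W
n=4: reaches L-position 0 → W
n=5: only reaches 4(W), 1(W), all W → L
n=6: reaches L-position 5 → W
n=7: only reaches 6(W), 3(W), 1(W), all W → L
n=8: reaches L-position 7 → W
n=9: reaches L-position 5 → W
n=10: reaches L-position 2 → W
n=11: reaches L-position 7 → W
n=12: only reaches 11(W), 8(W), 6(W), 4(W), all W → L
n=13: reaches L-position 12 → W
n=14: only reaches 13(W), 10(W), 8(W), 6(W), all W → L
n=15: reaches L-position 14 → W
n=16: reaches L-position 12 → W
n=17: only reaches 16(W), 13(W), 11(W), 9(W), all W → L
n=18: reaches L-position 17 → W
n=19: only reaches 18(W), 15(W), 13(W), 11(W), all W → L
n=20: reaches L-position 19 → W
n=21: reaches L-position 17 → W
n=22: reaches L-position 14 → W
n=23: reaches L-position 19 → W
n=24: only reaches 23(W), 20(W), 18(W), 16(W), all W → L
n=25: reaches L-position 24 → W
n=26: only reaches 25(W), 22(W), 20(W), 18(W), all W → L
n=27: reaches L-position 26 → W
n=28: reaches L-position 24 → W
From 28 Maya can remove 4, leaving 24, reaching an L position.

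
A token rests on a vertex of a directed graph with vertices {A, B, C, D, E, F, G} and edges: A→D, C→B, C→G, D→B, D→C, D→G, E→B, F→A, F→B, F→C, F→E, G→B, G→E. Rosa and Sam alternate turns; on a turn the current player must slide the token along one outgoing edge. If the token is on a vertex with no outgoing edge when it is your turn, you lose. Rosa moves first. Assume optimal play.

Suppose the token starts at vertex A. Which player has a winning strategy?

Label each position W (a win for the player to move) or L (a loss). A position with no legal move is L; any other position is W exactly when some move reaches an L, and L when every move reaches a W.
Every edge goes from a vertex to one that appears earlier in the order B, E, G, C, D, A, F, so processing vertices in that order labels each vertex after all of its successors.
B: no outgoing edge → L
E: →B(L), so W
G: →B(L), so W
C: →B(L), so W
D: →B(L), so W
A: →D(W) only, which is W, so L
F: →A(L), so W
Every move from A reaches a W position, so the mover loses.

Sam wins.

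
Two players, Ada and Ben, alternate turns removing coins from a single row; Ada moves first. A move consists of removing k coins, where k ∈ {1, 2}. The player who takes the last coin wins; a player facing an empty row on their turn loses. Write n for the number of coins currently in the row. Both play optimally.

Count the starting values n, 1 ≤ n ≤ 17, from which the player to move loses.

5

Use the standard recursion: the mover loses at a terminal position; elsewhere, the mover wins exactly when some move hands the opponent an L position.
n=0: no move → L
n=1: reaches L-position 0 → W
n=2: reaches L-position 0 → W
n=3: only reaches 2(W), 1(W), all W → L
n=4: reaches L-position 3 → W
n=5: reaches L-position 3 → W
n=6: only reaches 5(W), 4(W), all W → L
n=7: reaches L-position 6 → W
n=8: reaches L-position 6 → W
n=9: only reaches 8(W), 7(W), all W → L
n=10: reaches L-position 9 → W
n=11: reaches L-position 9 → W
n=12: only reaches 11(W), 10(W), all W → L
n=13: reaches L-position 12 → W
n=14: reaches L-position 12 → W
n=15: only reaches 14(W), 13(W), all W → L
n=16: reaches L-position 15 → W
n=17: reaches L-position 15 → W
L entries with 1 ≤ n ≤ 17 (n=0 is outside the asked range and is not counted): n = 3, 6, 9, 12, 15; that makes 5.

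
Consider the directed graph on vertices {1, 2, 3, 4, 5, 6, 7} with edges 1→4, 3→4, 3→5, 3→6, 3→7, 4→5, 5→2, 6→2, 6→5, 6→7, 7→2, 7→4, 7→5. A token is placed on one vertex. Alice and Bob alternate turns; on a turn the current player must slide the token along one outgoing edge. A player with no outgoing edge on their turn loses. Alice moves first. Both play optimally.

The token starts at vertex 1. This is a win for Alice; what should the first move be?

Move to 4.

Compute win/loss labels from the base case upward. A position with no move is L. Any other position is W if it can reach an L in one move, else L.
Every edge goes from a vertex to one that appears earlier in the order 2, 5, 4, 1, 7, 6, 3, so processing vertices in that order labels each vertex after all of its successors.
2: no outgoing edge → L
5: W (go to 2, an L position)
4: L (sole option 5(W) is W)
1: W (go to 4, an L position)
7: W (go to 4, an L position)
6: W (go to 2, an L position)
3: W (go to 4, an L position)
From 1, the L positions reachable in one move are: 4.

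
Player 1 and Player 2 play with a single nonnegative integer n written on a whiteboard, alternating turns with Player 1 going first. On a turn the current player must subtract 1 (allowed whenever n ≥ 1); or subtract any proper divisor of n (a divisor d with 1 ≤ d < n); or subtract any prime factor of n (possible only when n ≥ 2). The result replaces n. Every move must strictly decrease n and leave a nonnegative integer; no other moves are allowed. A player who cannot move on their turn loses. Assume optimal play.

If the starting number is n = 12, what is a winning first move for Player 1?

Use the standard recursion: the mover loses at a terminal position; elsewhere, the mover wins exactly when some move hands the opponent an L position.
n=0: no move → L
n=1: W (go to 0, an L position)
n=2: W (go to 0, an L position)
n=3: W (go to 0, an L position)
n=4: L (options 2(W), 3(W) are all W)
n=5: W (go to 0, an L position)
n=6: W (go to 4, an L position)
n=7: W (go to 0, an L position)
n=8: W (go to 4, an L position)
n=9: L (options 6(W), 8(W) are all W)
n=10: W (go to 9, an L position)
n=11: W (go to 0, an L position)
n=12: W (go to 9, an L position)
From 12, the L positions reachable in one move are: 9.

Move to 9.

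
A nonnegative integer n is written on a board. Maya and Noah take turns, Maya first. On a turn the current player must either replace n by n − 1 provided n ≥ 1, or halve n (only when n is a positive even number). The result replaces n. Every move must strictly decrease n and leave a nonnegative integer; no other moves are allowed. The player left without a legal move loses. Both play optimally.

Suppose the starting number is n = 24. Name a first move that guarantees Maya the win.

Move to 23.

Work bottom-up. With no move the player to move loses. Otherwise the position is W if at least one move leads to an L position for the opponent, and L if every move leads to a W.
n=0: no move → L
n=1: can move to 0, which is L ⇒ W
n=2: the only move is to 1(W), a W ⇒ L
n=3: can move to 2, which is L ⇒ W
n=4: can move to 2, which is L ⇒ W
n=5: the only move is to 4(W), a W ⇒ L
n=6: can move to 5, which is L ⇒ W
n=7: the only move is to 6(W), a W ⇒ L
n=8: can move to 7, which is L ⇒ W
n=9: the only move is to 8(W), a W ⇒ L
n=10: can move to 5, which is L ⇒ W
n=11: the only move is to 10(W), a W ⇒ L
n=12: can move to 11, which is L ⇒ W
n=13: the only move is to 12(W), a W ⇒ L
n=14: can move to 7, which is L ⇒ W
n=15: the only move is to 14(W), a W ⇒ L
n=16: can move to 15, which is L ⇒ W
n=17: the only move is to 16(W), a W ⇒ L
n=18: can move to 9, which is L ⇒ W
n=19: the only move is to 18(W), a W ⇒ L
n=20: can move to 19, which is L ⇒ W
n=21: the only move is to 20(W), a W ⇒ L
n=22: can move to 11, which is L ⇒ W
n=23: the only move is to 22(W), a W ⇒ L
n=24: can move to 23, which is L ⇒ W
From 24, the L positions reachable in one move are: 23.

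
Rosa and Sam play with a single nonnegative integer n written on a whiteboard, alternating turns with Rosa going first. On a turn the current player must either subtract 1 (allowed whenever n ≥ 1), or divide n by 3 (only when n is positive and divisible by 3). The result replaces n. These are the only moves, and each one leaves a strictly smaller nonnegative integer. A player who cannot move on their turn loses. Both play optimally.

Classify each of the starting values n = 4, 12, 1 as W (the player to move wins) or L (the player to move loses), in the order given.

Use the standard recursion: the mover loses at a terminal position; elsewhere, the mover wins exactly when some move hands the opponent an L position.
n=0: no move → L
n=1: reaches L-position 0 → W
n=2: only reaches 1(W), which is W → L
n=3: reaches L-position 2 → W
n=4: only reaches 3(W), which is W → L
n=5: reaches L-position 4 → W
n=6: reaches L-position 2 → W
n=7: only reaches 6(W), which is W → L
n=8: reaches L-position 7 → W
n=9: only reaches 3(W), 8(W), all W → L
n=10: reaches L-position 9 → W
n=11: only reaches 10(W), which is W → L
n=12: reaches L-position 4 → W

4: L, 12: W, 1: W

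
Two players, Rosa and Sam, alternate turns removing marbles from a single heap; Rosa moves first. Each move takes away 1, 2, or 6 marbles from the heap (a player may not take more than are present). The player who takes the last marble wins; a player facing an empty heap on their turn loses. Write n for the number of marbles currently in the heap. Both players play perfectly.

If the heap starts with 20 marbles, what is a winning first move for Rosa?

Remove 6, leaving 14.

Compute win/loss labels from the base case upward. A position with no move is L. Any other position is W if it can reach an L in one move, else L.
n=0: no move → L
n=1: →0(L), so W
n=2: →0(L), so W
n=3: →2(W), 1(W) — all W, so L
n=4: →3(L), so W
n=5: →3(L), so W
n=6: →0(L), so W
n=7: →6(W), 5(W), 1(W) — all W, so L
n=8: →7(L), so W
n=9: →7(L), so W
n=10: →9(W), 8(W), 4(W) — all W, so L
n=11: →10(L), so W
n=12: →10(L), so W
n=13: →7(L), so W
n=14: →13(W), 12(W), 8(W) — all W, so L
n=15: →14(L), so W
n=16: →14(L), so W
n=17: →16(W), 15(W), 11(W) — all W, so L
n=18: →17(L), so W
n=19: →17(L), so W
n=20: →14(L), so W
From 20, the L positions reachable in one move are: 14.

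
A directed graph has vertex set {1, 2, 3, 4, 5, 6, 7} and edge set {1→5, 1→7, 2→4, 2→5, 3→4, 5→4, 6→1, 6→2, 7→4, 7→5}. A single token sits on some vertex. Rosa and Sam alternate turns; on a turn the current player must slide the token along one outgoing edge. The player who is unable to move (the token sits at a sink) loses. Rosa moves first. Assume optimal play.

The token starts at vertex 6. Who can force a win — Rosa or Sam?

Compute win/loss labels from the base case upward. A position with no move is L. Any other position is W if it can reach an L in one move, else L.
Every edge goes from a vertex to one that appears earlier in the order 4, 3, 5, 2, 7, 1, 6, so processing vertices in that order labels each vertex after all of its successors.
4: no outgoing edge → L
3: W (go to 4, an L position)
5: W (go to 4, an L position)
2: W (go to 4, an L position)
7: W (go to 4, an L position)
1: L (options 7(W), 5(W) are all W)
6: W (go to 1, an L position)
The starting position 6 is W: Rosa should move to 1, handing over an L position.

Rosa wins.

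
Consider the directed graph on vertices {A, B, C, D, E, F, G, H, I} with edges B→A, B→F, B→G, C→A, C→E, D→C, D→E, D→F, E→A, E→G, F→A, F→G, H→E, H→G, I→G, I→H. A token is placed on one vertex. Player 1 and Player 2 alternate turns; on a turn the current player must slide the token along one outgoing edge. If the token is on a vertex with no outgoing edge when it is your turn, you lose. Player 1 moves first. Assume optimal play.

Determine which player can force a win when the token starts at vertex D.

Player 2 wins.

Work bottom-up. With no move the player to move loses. Otherwise the position is W if at least one move leads to an L position for the opponent, and L if every move leads to a W.
Every edge goes from a vertex to one that appears earlier in the order A, G, E, C, F, D, H, B, I, so processing vertices in that order labels each vertex after all of its successors.
A: no outgoing edge → L
G: no outgoing edge → L
E: reaches L-position G → W
C: reaches L-position A → W
F: reaches L-position G → W
D: only reaches F(W), C(W), E(W), all W → L
H: reaches L-position G → W
B: reaches L-position G → W
I: reaches L-position G → W
Every move from D reaches a W position, so the mover loses.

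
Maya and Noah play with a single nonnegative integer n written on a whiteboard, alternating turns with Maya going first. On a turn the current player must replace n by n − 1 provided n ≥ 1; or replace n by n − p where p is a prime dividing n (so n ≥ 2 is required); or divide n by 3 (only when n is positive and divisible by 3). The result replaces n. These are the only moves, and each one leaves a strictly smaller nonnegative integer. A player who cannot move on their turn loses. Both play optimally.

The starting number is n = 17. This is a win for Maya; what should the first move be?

Compute win/loss labels from the base case upward. A position with no move is L. Any other position is W if it can reach an L in one move, else L.
n=0: no move → L
n=1: reaches L-position 0 → W
n=2: reaches L-position 0 → W
n=3: reaches L-position 0 → W
n=4: only reaches 2(W), 3(W), all W → L
n=5: reaches L-position 0 → W
n=6: reaches L-position 4 → W
n=7: reaches L-position 0 → W
n=8: only reaches 6(W), 7(W), all W → L
n=9: reaches L-position 8 → W
n=10: reaches L-position 8 → W
n=11: reaches L-position 0 → W
n=12: reaches L-position 4 → W
n=13: reaches L-position 0 → W
n=14: only reaches 7(W), 12(W), 13(W), all W → L
n=15: reaches L-position 14 → W
n=16: reaches L-position 14 → W
n=17: reaches L-position 0 → W
From 17, the L positions reachable in one move are: 0.

Move to 0.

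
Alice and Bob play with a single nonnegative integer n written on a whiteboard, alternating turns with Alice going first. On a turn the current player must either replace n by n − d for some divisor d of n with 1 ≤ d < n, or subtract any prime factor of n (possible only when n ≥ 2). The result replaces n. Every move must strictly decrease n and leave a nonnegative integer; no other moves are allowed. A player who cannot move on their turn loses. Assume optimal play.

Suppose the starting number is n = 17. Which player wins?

Positions with no move are L. A position that does have a move is losing for the player to move precisely when every available move leads to a winning position for the opponent. Fill in the labels:
n=0: no move → L
n=1: no move → L
n=2: W (go to 0, an L position)
n=3: W (go to 0, an L position)
n=4: L (options 2(W), 3(W) are all W)
n=5: W (go to 0, an L position)
n=6: W (go to 4, an L position)
n=7: W (go to 0, an L position)
n=8: W (go to 4, an L position)
n=9: L (options 6(W), 8(W) are all W)
n=10: W (go to 9, an L position)
n=11: W (go to 0, an L position)
n=12: W (go to 9, an L position)
n=13: W (go to 0, an L position)
n=14: L (options 7(W), 12(W), 13(W) are all W)
n=15: W (go to 14, an L position)
n=16: W (go to 14, an L position)
n=17: W (go to 0, an L position)
The starting position 17 is W: Alice should move to 0, handing over an L position.

Alice wins.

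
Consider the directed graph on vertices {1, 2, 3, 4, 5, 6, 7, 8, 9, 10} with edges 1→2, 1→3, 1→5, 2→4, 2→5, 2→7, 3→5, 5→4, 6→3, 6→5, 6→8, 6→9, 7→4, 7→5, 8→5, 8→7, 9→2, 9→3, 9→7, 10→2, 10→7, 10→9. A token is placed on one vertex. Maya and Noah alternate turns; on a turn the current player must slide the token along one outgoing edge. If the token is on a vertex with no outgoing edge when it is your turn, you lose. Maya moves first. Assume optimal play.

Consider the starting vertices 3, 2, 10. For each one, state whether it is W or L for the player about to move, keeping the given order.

3: L, 2: W, 10: L

Classify positions by backward induction: terminal positions (no move available) are L. From any other position, the mover wins iff some move reaches an L.
Every edge goes from a vertex to one that appears earlier in the order 4, 5, 7, 2, 3, 9, 8, 10, 1, 6, so processing vertices in that order labels each vertex after all of its successors.
4: no outgoing edge → L
5: W (go to 4, an L position)
7: W (go to 4, an L position)
2: W (go to 4, an L position)
3: L (sole option 5(W) is W)
9: W (go to 3, an L position)
8: L (options 7(W), 5(W) are all W)
10: L (options 9(W), 2(W), 7(W) are all W)
1: W (go to 3, an L position)
6: W (go to 8, an L position)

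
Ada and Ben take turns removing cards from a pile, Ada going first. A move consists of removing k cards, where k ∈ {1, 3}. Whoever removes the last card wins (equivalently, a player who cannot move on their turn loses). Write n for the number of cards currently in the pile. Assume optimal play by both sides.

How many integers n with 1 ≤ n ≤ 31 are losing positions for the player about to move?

15

Build the W/L table. Terminal = L. A non-terminal position is W if it has a move to some L; otherwise it is L.
n=0: no move → L
n=1: reaches L-position 0 → W
n=2: only reaches 1(W), which is W → L
n=3: reaches L-position 2 → W
n=4: only reaches 3(W), 1(W), all W → L
n=5: reaches L-position 4 → W
n=6: only reaches 5(W), 3(W), all W → L
n=7: reaches L-position 6 → W
n=8: only reaches 7(W), 5(W), all W → L
n=9: reaches L-position 8 → W
n=10: only reaches 9(W), 7(W), all W → L
n=11: reaches L-position 10 → W
n=12: only reaches 11(W), 9(W), all W → L
n=13: reaches L-position 12 → W
n=14: only reaches 13(W), 11(W), all W → L
n=15: reaches L-position 14 → W
n=16: only reaches 15(W), 13(W), all W → L
n=17: reaches L-position 16 → W
n=18: only reaches 17(W), 15(W), all W → L
n=19: reaches L-position 18 → W
n=20: only reaches 19(W), 17(W), all W → L
n=21: reaches L-position 20 → W
n=22: only reaches 21(W), 19(W), all W → L
n=23: reaches L-position 22 → W
n=24: only reaches 23(W), 21(W), all W → L
n=25: reaches L-position 24 → W
n=26: only reaches 25(W), 23(W), all W → L
n=27: reaches L-position 26 → W
n=28: only reaches 27(W), 25(W), all W → L
n=29: reaches L-position 28 → W
n=30: only reaches 29(W), 27(W), all W → L
n=31: reaches L-position 30 → W
L entries with 1 ≤ n ≤ 31 (n=0 is outside the asked range and is not counted): n = 2, 4, 6, 8, 10, 12, 14, 16, 18, 20, 22, 24, 26, 28, 30; that makes 15.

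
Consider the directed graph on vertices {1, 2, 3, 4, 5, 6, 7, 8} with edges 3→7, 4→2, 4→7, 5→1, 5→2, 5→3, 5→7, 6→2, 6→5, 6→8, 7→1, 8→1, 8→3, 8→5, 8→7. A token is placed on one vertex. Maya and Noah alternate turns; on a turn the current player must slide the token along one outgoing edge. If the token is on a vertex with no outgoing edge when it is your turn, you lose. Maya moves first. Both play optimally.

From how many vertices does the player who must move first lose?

Label each position W (a win for the player to move) or L (a loss). A position with no legal move is L; any other position is W exactly when some move reaches an L, and L when every move reaches a W.
Every edge goes from a vertex to one that appears earlier in the order 1, 2, 7, 3, 5, 4, 8, 6, so processing vertices in that order labels each vertex after all of its successors.
1: no outgoing edge → L
2: no outgoing edge → L
7: reaches L-position 1 → W
3: only reaches 7(W), which is W → L
5: reaches L-position 3 → W
4: reaches L-position 2 → W
8: reaches L-position 3 → W
6: reaches L-position 2 → W
The L vertices are 1, 2, 3; that is 3 in all.

3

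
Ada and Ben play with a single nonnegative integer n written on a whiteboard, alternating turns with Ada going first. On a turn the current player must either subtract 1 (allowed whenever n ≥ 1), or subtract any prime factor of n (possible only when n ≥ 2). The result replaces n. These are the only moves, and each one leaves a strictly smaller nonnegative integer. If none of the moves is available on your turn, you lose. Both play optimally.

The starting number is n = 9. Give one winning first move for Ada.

Build the W/L table. Terminal = L. A non-terminal position is W if it has a move to some L; otherwise it is L.
n=0: no move → L
n=1: →0(L), so W
n=2: →0(L), so W
n=3: →0(L), so W
n=4: →2(W), 3(W) — all W, so L
n=5: →0(L), so W
n=6: →4(L), so W
n=7: →0(L), so W
n=8: →6(W), 7(W) — all W, so L
n=9: →8(L), so W
From 9, the L positions reachable in one move are: 8.

Move to 8.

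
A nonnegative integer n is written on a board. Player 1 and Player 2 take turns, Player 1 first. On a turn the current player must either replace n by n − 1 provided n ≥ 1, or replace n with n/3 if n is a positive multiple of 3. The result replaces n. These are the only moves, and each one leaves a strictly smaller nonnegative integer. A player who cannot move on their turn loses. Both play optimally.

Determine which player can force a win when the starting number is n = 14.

Player 1 wins.

Work bottom-up. With no move the player to move loses. Otherwise the position is W if at least one move leads to an L position for the opponent, and L if every move leads to a W.
n=0: no move → L
n=1: W (go to 0, an L position)
n=2: L (sole option 1(W) is W)
n=3: W (go to 2, an L position)
n=4: L (sole option 3(W) is W)
n=5: W (go to 4, an L position)
n=6: W (go to 2, an L position)
n=7: L (sole option 6(W) is W)
n=8: W (go to 7, an L position)
n=9: L (options 3(W), 8(W) are all W)
n=10: W (go to 9, an L position)
n=11: L (sole option 10(W) is W)
n=12: W (go to 4, an L position)
n=13: L (sole option 12(W) is W)
n=14: W (go to 13, an L position)
The starting position 14 is W: Player 1 should move to 13, handing over an L position.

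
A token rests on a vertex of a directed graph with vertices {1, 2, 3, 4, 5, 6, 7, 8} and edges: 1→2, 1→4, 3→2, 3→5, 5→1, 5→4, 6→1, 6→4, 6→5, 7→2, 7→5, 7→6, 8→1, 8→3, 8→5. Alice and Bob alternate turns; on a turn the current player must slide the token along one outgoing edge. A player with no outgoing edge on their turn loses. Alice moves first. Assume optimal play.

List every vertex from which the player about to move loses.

Build the W/L table. Terminal = L. A non-terminal position is W if it has a move to some L; otherwise it is L.
Every edge goes from a vertex to one that appears earlier in the order 4, 2, 1, 5, 3, 6, 8, 7, so processing vertices in that order labels each vertex after all of its successors.
4: no outgoing edge → L
2: no outgoing edge → L
1: can move to 2, which is L ⇒ W
5: can move to 4, which is L ⇒ W
3: can move to 2, which is L ⇒ W
6: can move to 4, which is L ⇒ W
8: moves to 3(W), 5(W), 1(W); every one is W ⇒ L
7: can move to 2, which is L ⇒ W
Reading off the rows marked L gives the requested list; there are 3 such vertices.

2, 4, 8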